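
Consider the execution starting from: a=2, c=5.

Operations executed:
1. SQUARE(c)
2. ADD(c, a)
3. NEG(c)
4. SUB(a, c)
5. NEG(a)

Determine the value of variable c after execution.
c = -27

Tracing execution:
Step 1: SQUARE(c) → c = 25
Step 2: ADD(c, a) → c = 27
Step 3: NEG(c) → c = -27
Step 4: SUB(a, c) → c = -27
Step 5: NEG(a) → c = -27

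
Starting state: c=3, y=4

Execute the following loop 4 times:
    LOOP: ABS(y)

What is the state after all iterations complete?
c=3, y=4

Iteration trace:
Start: c=3, y=4
After iteration 1: c=3, y=4
After iteration 2: c=3, y=4
After iteration 3: c=3, y=4
After iteration 4: c=3, y=4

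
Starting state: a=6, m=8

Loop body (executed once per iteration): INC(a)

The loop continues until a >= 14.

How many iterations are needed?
8

Tracing iterations:
Initial: a=6, m=8
After iteration 1: a=7, m=8
After iteration 2: a=8, m=8
After iteration 3: a=9, m=8
After iteration 4: a=10, m=8
After iteration 5: a=11, m=8
After iteration 6: a=12, m=8
After iteration 7: a=13, m=8
After iteration 8: a=14, m=8
a >= 14 now holds, so the loop exits after 8 iterations.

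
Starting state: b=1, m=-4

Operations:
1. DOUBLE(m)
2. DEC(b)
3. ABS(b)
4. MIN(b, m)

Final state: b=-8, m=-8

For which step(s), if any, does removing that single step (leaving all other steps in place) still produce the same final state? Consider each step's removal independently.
Step(s) 2, 3

Testing removal of each single step:
Without step 1: final = b=-4, m=-4 (different)
Without step 2: final = b=-8, m=-8 (same)
Without step 3: final = b=-8, m=-8 (same)
Without step 4: final = b=0, m=-8 (different)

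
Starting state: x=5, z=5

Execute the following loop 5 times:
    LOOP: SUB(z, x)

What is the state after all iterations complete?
x=5, z=-20

Iteration trace:
Start: x=5, z=5
After iteration 1: x=5, z=0
After iteration 2: x=5, z=-5
After iteration 3: x=5, z=-10
After iteration 4: x=5, z=-15
After iteration 5: x=5, z=-20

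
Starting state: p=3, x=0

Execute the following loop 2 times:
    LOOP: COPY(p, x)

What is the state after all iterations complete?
p=0, x=0

Iteration trace:
Start: p=3, x=0
After iteration 1: p=0, x=0
After iteration 2: p=0, x=0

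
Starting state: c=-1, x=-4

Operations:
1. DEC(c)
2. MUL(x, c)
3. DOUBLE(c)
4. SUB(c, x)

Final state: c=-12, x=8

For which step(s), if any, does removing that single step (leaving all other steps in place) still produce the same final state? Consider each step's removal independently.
None - removing any single step changes the final result

Testing removal of each single step:
Without step 1: final = c=-6, x=4 (different)
Without step 2: final = c=0, x=-4 (different)
Without step 3: final = c=-10, x=8 (different)
Without step 4: final = c=-4, x=8 (different)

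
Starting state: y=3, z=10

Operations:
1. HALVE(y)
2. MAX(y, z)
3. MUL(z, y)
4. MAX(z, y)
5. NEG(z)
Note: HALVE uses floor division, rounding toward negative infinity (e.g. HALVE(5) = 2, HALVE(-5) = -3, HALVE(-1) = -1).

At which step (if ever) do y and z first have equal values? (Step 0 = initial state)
Step 2

y and z first become equal after step 2.

Comparing values at each step:
Initial: y=3, z=10
After step 1: y=1, z=10
After step 2: y=10, z=10 ← equal!
After step 3: y=10, z=100
After step 4: y=10, z=100
After step 5: y=10, z=-100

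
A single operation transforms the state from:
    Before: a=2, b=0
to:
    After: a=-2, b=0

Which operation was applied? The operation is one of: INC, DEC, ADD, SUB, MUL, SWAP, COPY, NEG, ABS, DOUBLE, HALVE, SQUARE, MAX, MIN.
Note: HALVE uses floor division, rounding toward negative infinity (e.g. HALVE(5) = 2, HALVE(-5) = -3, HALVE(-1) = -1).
NEG(a)

Analyzing the change:
Before: a=2, b=0
After: a=-2, b=0
Variable a changed from 2 to -2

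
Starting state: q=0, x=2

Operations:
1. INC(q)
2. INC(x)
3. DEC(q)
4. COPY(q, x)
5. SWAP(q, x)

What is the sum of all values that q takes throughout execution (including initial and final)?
8

Values of q at each step:
Initial: q = 0
After step 1: q = 1
After step 2: q = 1
After step 3: q = 0
After step 4: q = 3
After step 5: q = 3
Sum = 0 + 1 + 1 + 0 + 3 + 3 = 8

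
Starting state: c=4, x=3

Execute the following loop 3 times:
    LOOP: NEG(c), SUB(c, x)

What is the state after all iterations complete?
c=-7, x=3

Iteration trace:
Start: c=4, x=3
After iteration 1: c=-7, x=3
After iteration 2: c=4, x=3
After iteration 3: c=-7, x=3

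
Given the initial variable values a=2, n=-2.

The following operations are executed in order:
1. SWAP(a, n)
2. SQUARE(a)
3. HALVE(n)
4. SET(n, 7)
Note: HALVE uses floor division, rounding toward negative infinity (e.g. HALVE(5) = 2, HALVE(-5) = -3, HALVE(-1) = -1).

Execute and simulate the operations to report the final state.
{a: 4, n: 7}

Step-by-step execution:
Initial: a=2, n=-2
After step 1 (SWAP(a, n)): a=-2, n=2
After step 2 (SQUARE(a)): a=4, n=2
After step 3 (HALVE(n)): a=4, n=1
After step 4 (SET(n, 7)): a=4, n=7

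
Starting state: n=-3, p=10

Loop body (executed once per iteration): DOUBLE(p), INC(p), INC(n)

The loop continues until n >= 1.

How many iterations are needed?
4

Tracing iterations:
Initial: n=-3, p=10
After iteration 1: n=-2, p=21
After iteration 2: n=-1, p=43
After iteration 3: n=0, p=87
After iteration 4: n=1, p=175
n >= 1 now holds, so the loop exits after 4 iterations.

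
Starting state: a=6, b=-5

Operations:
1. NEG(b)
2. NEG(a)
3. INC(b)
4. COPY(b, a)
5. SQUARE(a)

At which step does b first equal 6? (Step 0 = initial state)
Step 3

Tracing b:
Initial: b = -5
After step 1: b = 5
After step 2: b = 5
After step 3: b = 6 ← first occurrence
After step 4: b = -6
After step 5: b = -6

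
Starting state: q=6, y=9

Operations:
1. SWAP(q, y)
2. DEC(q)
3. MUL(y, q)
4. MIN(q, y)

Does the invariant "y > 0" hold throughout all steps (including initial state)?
Yes

The invariant holds at every step.

State at each step:
Initial: q=6, y=9
After step 1: q=9, y=6
After step 2: q=8, y=6
After step 3: q=8, y=48
After step 4: q=8, y=48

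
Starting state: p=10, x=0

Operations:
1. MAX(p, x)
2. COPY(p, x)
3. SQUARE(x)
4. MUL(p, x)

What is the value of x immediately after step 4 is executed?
x = 0

Tracing x through execution:
Initial: x = 0
After step 1 (MAX(p, x)): x = 0
After step 2 (COPY(p, x)): x = 0
After step 3 (SQUARE(x)): x = 0
After step 4 (MUL(p, x)): x = 0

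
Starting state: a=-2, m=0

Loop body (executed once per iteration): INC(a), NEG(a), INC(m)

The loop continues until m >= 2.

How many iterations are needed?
2

Tracing iterations:
Initial: a=-2, m=0
After iteration 1: a=1, m=1
After iteration 2: a=-2, m=2
m >= 2 now holds, so the loop exits after 2 iterations.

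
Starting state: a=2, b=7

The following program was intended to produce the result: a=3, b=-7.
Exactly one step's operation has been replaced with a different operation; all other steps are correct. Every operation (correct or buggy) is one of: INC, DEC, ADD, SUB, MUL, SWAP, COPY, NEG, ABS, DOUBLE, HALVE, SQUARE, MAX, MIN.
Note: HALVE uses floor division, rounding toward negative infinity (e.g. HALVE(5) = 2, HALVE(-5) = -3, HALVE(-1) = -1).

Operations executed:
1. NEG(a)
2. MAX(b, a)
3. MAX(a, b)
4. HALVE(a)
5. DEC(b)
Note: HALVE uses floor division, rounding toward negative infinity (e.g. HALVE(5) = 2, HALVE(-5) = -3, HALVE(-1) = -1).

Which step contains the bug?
Step 5

Trace with buggy code:
Initial: a=2, b=7
After step 1: a=-2, b=7
After step 2: a=-2, b=7
After step 3: a=7, b=7
After step 4: a=3, b=7
After step 5: a=3, b=6
Actual final a=3, b=6 ≠ expected a=3, b=-7.
Step 5 is the only position where a single-operation replacement can produce the expected result.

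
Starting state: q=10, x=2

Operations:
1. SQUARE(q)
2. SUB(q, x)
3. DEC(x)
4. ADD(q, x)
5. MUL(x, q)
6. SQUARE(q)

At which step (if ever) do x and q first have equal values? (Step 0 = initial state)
Step 5

x and q first become equal after step 5.

Comparing values at each step:
Initial: x=2, q=10
After step 1: x=2, q=100
After step 2: x=2, q=98
After step 3: x=1, q=98
After step 4: x=1, q=99
After step 5: x=99, q=99 ← equal!
After step 6: x=99, q=9801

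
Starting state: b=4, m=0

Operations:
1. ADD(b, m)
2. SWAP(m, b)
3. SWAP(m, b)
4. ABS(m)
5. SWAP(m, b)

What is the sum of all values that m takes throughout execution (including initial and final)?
8

Values of m at each step:
Initial: m = 0
After step 1: m = 0
After step 2: m = 4
After step 3: m = 0
After step 4: m = 0
After step 5: m = 4
Sum = 0 + 0 + 4 + 0 + 0 + 4 = 8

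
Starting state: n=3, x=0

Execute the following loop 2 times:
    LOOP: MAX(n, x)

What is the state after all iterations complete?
n=3, x=0

Iteration trace:
Start: n=3, x=0
After iteration 1: n=3, x=0
After iteration 2: n=3, x=0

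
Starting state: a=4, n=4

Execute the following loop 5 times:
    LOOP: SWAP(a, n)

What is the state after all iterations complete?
a=4, n=4

Iteration trace:
Start: a=4, n=4
After iteration 1: a=4, n=4
After iteration 2: a=4, n=4
After iteration 3: a=4, n=4
After iteration 4: a=4, n=4
After iteration 5: a=4, n=4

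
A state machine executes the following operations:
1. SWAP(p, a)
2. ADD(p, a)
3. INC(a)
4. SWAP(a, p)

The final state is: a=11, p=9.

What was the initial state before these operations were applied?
a=3, p=8

Working backwards:
Final state: a=11, p=9
Before step 4 (SWAP(a, p)): a=9, p=11
Before step 3 (INC(a)): a=8, p=11
Before step 2 (ADD(p, a)): a=8, p=3
Before step 1 (SWAP(p, a)): a=3, p=8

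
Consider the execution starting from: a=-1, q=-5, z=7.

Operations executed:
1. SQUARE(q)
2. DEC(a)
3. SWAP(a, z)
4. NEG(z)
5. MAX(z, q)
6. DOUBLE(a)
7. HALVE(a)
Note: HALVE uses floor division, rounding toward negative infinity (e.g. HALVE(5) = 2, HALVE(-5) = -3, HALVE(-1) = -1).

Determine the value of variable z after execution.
z = 25

Tracing execution:
Step 1: SQUARE(q) → z = 7
Step 2: DEC(a) → z = 7
Step 3: SWAP(a, z) → z = -2
Step 4: NEG(z) → z = 2
Step 5: MAX(z, q) → z = 25
Step 6: DOUBLE(a) → z = 25
Step 7: HALVE(a) → z = 25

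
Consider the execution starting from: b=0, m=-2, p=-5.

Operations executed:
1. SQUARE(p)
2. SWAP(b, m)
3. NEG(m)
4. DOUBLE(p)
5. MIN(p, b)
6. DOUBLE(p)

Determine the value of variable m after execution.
m = 0

Tracing execution:
Step 1: SQUARE(p) → m = -2
Step 2: SWAP(b, m) → m = 0
Step 3: NEG(m) → m = 0
Step 4: DOUBLE(p) → m = 0
Step 5: MIN(p, b) → m = 0
Step 6: DOUBLE(p) → m = 0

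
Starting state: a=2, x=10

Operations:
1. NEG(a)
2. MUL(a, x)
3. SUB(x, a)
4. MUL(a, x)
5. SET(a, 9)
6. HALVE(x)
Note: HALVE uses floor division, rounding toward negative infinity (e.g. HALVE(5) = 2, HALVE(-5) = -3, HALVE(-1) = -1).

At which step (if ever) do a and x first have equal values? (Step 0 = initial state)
Never

a and x never become equal during execution.

Comparing values at each step:
Initial: a=2, x=10
After step 1: a=-2, x=10
After step 2: a=-20, x=10
After step 3: a=-20, x=30
After step 4: a=-600, x=30
After step 5: a=9, x=30
After step 6: a=9, x=15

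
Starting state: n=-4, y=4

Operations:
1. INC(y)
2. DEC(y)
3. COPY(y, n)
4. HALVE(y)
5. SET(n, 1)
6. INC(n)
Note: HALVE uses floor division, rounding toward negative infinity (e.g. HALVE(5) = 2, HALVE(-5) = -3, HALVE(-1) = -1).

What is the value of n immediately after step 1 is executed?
n = -4

Tracing n through execution:
Initial: n = -4
After step 1 (INC(y)): n = -4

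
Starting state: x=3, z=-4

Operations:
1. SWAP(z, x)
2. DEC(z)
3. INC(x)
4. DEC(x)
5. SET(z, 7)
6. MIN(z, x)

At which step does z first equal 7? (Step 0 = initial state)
Step 5

Tracing z:
Initial: z = -4
After step 1: z = 3
After step 2: z = 2
After step 3: z = 2
After step 4: z = 2
After step 5: z = 7 ← first occurrence
After step 6: z = -4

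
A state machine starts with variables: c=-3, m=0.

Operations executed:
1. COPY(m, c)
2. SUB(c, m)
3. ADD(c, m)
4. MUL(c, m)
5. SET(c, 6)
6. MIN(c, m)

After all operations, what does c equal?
c = -3

Tracing execution:
Step 1: COPY(m, c) → c = -3
Step 2: SUB(c, m) → c = 0
Step 3: ADD(c, m) → c = -3
Step 4: MUL(c, m) → c = 9
Step 5: SET(c, 6) → c = 6
Step 6: MIN(c, m) → c = -3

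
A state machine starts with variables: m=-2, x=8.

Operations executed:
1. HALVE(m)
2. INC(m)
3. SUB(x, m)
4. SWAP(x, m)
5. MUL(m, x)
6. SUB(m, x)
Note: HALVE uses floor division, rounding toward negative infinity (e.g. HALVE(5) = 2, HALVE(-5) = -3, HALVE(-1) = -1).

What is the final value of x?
x = 0

Tracing execution:
Step 1: HALVE(m) → x = 8
Step 2: INC(m) → x = 8
Step 3: SUB(x, m) → x = 8
Step 4: SWAP(x, m) → x = 0
Step 5: MUL(m, x) → x = 0
Step 6: SUB(m, x) → x = 0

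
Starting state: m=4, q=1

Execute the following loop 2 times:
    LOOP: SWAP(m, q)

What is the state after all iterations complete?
m=4, q=1

Iteration trace:
Start: m=4, q=1
After iteration 1: m=1, q=4
After iteration 2: m=4, q=1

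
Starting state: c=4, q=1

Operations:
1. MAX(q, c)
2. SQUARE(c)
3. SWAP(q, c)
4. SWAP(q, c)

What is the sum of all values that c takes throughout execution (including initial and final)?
44

Values of c at each step:
Initial: c = 4
After step 1: c = 4
After step 2: c = 16
After step 3: c = 4
After step 4: c = 16
Sum = 4 + 4 + 16 + 4 + 16 = 44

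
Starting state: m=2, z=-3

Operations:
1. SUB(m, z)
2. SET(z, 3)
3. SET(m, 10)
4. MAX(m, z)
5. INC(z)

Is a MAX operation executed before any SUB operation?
No

First MAX: step 4
First SUB: step 1
Since 4 > 1, SUB comes first.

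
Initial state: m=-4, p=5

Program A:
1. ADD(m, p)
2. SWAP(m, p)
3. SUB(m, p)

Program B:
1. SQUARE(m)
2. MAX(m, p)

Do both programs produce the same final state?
No

Program A final state: m=4, p=1
Program B final state: m=16, p=5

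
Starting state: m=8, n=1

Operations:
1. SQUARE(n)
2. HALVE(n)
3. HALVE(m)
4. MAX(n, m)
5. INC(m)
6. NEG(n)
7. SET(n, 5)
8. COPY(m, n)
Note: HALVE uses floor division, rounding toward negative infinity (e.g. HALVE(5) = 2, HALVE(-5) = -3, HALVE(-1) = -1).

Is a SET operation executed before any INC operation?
No

First SET: step 7
First INC: step 5
Since 7 > 5, INC comes first.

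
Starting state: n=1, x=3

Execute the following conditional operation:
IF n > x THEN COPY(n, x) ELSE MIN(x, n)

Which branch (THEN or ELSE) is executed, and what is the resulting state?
Branch: ELSE, Final state: n=1, x=1

Evaluating condition: n > x
n = 1, x = 3
Condition is False, so ELSE branch executes
After MIN(x, n): n=1, x=1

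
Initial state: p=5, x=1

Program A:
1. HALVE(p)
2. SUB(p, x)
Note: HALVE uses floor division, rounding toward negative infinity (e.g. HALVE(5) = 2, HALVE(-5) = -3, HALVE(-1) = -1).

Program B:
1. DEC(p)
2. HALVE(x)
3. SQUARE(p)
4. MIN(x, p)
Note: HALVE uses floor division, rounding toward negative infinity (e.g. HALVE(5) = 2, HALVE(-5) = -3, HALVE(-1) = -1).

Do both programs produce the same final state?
No

Program A final state: p=1, x=1
Program B final state: p=16, x=0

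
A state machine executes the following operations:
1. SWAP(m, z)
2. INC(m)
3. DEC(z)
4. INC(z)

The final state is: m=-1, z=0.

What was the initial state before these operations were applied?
m=0, z=-2

Working backwards:
Final state: m=-1, z=0
Before step 4 (INC(z)): m=-1, z=-1
Before step 3 (DEC(z)): m=-1, z=0
Before step 2 (INC(m)): m=-2, z=0
Before step 1 (SWAP(m, z)): m=0, z=-2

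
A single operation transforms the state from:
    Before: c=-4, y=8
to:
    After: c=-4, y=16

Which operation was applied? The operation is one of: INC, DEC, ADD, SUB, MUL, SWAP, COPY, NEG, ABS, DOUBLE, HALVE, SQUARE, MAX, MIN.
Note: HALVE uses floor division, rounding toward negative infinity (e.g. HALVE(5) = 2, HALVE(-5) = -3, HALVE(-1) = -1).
DOUBLE(y)

Analyzing the change:
Before: c=-4, y=8
After: c=-4, y=16
Variable y changed from 8 to 16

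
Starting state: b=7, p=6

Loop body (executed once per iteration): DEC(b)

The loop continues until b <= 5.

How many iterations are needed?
2

Tracing iterations:
Initial: b=7, p=6
After iteration 1: b=6, p=6
After iteration 2: b=5, p=6
b <= 5 now holds, so the loop exits after 2 iterations.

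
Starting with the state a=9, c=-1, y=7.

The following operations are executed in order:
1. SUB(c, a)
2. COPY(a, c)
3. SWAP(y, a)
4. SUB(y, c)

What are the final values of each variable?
{a: 7, c: -10, y: 0}

Step-by-step execution:
Initial: a=9, c=-1, y=7
After step 1 (SUB(c, a)): a=9, c=-10, y=7
After step 2 (COPY(a, c)): a=-10, c=-10, y=7
After step 3 (SWAP(y, a)): a=7, c=-10, y=-10
After step 4 (SUB(y, c)): a=7, c=-10, y=0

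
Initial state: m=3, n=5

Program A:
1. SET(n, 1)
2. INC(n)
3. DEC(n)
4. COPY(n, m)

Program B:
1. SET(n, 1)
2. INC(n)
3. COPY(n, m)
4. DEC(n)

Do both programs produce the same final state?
No

Program A final state: m=3, n=3
Program B final state: m=3, n=2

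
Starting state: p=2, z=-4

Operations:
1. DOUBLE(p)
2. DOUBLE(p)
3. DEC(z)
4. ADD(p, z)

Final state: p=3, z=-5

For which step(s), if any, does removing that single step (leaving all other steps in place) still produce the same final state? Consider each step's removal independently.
None - removing any single step changes the final result

Testing removal of each single step:
Without step 1: final = p=-1, z=-5 (different)
Without step 2: final = p=-1, z=-5 (different)
Without step 3: final = p=4, z=-4 (different)
Without step 4: final = p=8, z=-5 (different)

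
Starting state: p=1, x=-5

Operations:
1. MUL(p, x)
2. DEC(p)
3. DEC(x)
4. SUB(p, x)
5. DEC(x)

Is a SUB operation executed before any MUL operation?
No

First SUB: step 4
First MUL: step 1
Since 4 > 1, MUL comes first.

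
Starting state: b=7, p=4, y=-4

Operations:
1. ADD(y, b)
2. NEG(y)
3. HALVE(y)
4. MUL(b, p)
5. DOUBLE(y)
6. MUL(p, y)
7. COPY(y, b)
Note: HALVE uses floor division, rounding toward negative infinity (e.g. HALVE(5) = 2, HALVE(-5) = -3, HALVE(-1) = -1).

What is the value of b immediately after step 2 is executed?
b = 7

Tracing b through execution:
Initial: b = 7
After step 1 (ADD(y, b)): b = 7
After step 2 (NEG(y)): b = 7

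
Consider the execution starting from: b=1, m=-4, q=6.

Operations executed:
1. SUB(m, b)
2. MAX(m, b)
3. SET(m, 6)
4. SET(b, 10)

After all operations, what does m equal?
m = 6

Tracing execution:
Step 1: SUB(m, b) → m = -5
Step 2: MAX(m, b) → m = 1
Step 3: SET(m, 6) → m = 6
Step 4: SET(b, 10) → m = 6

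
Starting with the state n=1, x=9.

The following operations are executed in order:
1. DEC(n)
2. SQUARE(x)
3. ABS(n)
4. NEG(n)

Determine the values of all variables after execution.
{n: 0, x: 81}

Step-by-step execution:
Initial: n=1, x=9
After step 1 (DEC(n)): n=0, x=9
After step 2 (SQUARE(x)): n=0, x=81
After step 3 (ABS(n)): n=0, x=81
After step 4 (NEG(n)): n=0, x=81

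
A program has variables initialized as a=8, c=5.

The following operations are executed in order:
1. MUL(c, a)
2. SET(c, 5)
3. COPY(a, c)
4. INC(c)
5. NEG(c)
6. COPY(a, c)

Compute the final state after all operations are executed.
{a: -6, c: -6}

Step-by-step execution:
Initial: a=8, c=5
After step 1 (MUL(c, a)): a=8, c=40
After step 2 (SET(c, 5)): a=8, c=5
After step 3 (COPY(a, c)): a=5, c=5
After step 4 (INC(c)): a=5, c=6
After step 5 (NEG(c)): a=5, c=-6
After step 6 (COPY(a, c)): a=-6, c=-6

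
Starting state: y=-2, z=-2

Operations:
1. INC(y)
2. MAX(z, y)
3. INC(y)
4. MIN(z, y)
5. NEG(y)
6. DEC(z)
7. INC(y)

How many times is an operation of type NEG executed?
1

Counting NEG operations:
Step 5: NEG(y) ← NEG
Total: 1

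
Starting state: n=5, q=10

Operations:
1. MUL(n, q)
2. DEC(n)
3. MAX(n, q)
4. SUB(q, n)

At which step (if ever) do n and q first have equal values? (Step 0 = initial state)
Never

n and q never become equal during execution.

Comparing values at each step:
Initial: n=5, q=10
After step 1: n=50, q=10
After step 2: n=49, q=10
After step 3: n=49, q=10
After step 4: n=49, q=-39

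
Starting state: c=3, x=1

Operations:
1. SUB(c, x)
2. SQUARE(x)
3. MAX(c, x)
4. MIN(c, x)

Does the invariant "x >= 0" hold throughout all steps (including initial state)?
Yes

The invariant holds at every step.

State at each step:
Initial: c=3, x=1
After step 1: c=2, x=1
After step 2: c=2, x=1
After step 3: c=2, x=1
After step 4: c=1, x=1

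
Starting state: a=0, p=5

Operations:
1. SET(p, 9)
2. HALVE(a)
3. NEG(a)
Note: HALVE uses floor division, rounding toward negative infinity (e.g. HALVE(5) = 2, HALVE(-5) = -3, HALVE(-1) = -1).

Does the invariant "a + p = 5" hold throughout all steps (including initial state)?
No, violated after step 1

The invariant is violated after step 1.

State at each step:
Initial: a=0, p=5
After step 1: a=0, p=9
After step 2: a=0, p=9
After step 3: a=0, p=9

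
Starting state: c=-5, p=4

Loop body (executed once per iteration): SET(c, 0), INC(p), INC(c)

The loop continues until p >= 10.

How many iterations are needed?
6

Tracing iterations:
Initial: c=-5, p=4
After iteration 1: c=1, p=5
After iteration 2: c=1, p=6
After iteration 3: c=1, p=7
After iteration 4: c=1, p=8
After iteration 5: c=1, p=9
After iteration 6: c=1, p=10
p >= 10 now holds, so the loop exits after 6 iterations.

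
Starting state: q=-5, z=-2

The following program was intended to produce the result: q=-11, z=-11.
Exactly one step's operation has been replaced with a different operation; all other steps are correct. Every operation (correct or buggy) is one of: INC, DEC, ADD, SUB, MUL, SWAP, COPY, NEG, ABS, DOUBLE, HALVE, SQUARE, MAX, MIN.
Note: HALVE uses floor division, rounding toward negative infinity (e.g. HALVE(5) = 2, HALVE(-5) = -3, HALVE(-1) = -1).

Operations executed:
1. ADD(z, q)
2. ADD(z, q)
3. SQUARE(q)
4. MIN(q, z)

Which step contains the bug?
Step 3

Trace with buggy code:
Initial: q=-5, z=-2
After step 1: q=-5, z=-7
After step 2: q=-5, z=-12
After step 3: q=25, z=-12
After step 4: q=-12, z=-12
Actual final q=-12, z=-12 ≠ expected q=-11, z=-11.
Step 3 is the only position where a single-operation replacement can produce the expected result.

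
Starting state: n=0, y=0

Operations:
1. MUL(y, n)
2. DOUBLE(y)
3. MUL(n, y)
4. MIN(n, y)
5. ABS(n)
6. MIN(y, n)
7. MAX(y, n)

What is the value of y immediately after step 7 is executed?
y = 0

Tracing y through execution:
Initial: y = 0
After step 1 (MUL(y, n)): y = 0
After step 2 (DOUBLE(y)): y = 0
After step 3 (MUL(n, y)): y = 0
After step 4 (MIN(n, y)): y = 0
After step 5 (ABS(n)): y = 0
After step 6 (MIN(y, n)): y = 0
After step 7 (MAX(y, n)): y = 0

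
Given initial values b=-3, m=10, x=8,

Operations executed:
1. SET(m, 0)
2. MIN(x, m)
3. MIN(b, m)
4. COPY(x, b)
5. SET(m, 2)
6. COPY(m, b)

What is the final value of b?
b = -3

Tracing execution:
Step 1: SET(m, 0) → b = -3
Step 2: MIN(x, m) → b = -3
Step 3: MIN(b, m) → b = -3
Step 4: COPY(x, b) → b = -3
Step 5: SET(m, 2) → b = -3
Step 6: COPY(m, b) → b = -3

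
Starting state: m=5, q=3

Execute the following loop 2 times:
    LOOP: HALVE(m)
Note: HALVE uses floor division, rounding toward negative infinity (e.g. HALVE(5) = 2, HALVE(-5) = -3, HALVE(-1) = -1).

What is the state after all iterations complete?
m=1, q=3

Iteration trace:
Start: m=5, q=3
After iteration 1: m=2, q=3
After iteration 2: m=1, q=3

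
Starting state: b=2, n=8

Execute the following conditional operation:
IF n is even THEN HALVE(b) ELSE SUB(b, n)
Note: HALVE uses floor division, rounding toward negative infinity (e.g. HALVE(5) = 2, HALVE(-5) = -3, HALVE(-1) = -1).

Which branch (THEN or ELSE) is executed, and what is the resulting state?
Branch: THEN, Final state: b=1, n=8

Evaluating condition: n is even
Condition is True, so THEN branch executes
After HALVE(b): b=1, n=8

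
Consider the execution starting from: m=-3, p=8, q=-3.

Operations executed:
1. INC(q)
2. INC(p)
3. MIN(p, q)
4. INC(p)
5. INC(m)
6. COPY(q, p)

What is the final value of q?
q = -1

Tracing execution:
Step 1: INC(q) → q = -2
Step 2: INC(p) → q = -2
Step 3: MIN(p, q) → q = -2
Step 4: INC(p) → q = -2
Step 5: INC(m) → q = -2
Step 6: COPY(q, p) → q = -1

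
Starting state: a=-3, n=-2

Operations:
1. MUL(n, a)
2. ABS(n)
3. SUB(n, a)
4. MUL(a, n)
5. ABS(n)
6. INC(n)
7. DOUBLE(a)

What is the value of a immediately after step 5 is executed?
a = -27

Tracing a through execution:
Initial: a = -3
After step 1 (MUL(n, a)): a = -3
After step 2 (ABS(n)): a = -3
After step 3 (SUB(n, a)): a = -3
After step 4 (MUL(a, n)): a = -27
After step 5 (ABS(n)): a = -27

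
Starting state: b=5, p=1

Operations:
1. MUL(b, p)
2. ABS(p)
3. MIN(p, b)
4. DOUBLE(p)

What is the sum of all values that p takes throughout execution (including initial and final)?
6

Values of p at each step:
Initial: p = 1
After step 1: p = 1
After step 2: p = 1
After step 3: p = 1
After step 4: p = 2
Sum = 1 + 1 + 1 + 1 + 2 = 6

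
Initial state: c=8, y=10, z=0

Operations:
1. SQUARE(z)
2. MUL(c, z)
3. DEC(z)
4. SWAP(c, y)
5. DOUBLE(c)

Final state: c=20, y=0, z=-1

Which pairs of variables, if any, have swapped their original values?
None

Comparing initial and final values:
y: 10 → 0
c: 8 → 20
z: 0 → -1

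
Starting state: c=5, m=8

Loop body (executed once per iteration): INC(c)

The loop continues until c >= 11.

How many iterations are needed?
6

Tracing iterations:
Initial: c=5, m=8
After iteration 1: c=6, m=8
After iteration 2: c=7, m=8
After iteration 3: c=8, m=8
After iteration 4: c=9, m=8
After iteration 5: c=10, m=8
After iteration 6: c=11, m=8
c >= 11 now holds, so the loop exits after 6 iterations.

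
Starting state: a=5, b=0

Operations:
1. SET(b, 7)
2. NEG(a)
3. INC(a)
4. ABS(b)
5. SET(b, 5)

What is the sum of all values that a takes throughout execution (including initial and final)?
-7

Values of a at each step:
Initial: a = 5
After step 1: a = 5
After step 2: a = -5
After step 3: a = -4
After step 4: a = -4
After step 5: a = -4
Sum = 5 + 5 + -5 + -4 + -4 + -4 = -7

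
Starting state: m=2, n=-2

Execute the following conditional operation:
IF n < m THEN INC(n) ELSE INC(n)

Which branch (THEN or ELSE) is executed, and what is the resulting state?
Branch: THEN, Final state: m=2, n=-1

Evaluating condition: n < m
n = -2, m = 2
Condition is True, so THEN branch executes
After INC(n): m=2, n=-1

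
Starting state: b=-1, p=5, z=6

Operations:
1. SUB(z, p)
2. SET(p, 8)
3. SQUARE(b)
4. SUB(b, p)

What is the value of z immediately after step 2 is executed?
z = 1

Tracing z through execution:
Initial: z = 6
After step 1 (SUB(z, p)): z = 1
After step 2 (SET(p, 8)): z = 1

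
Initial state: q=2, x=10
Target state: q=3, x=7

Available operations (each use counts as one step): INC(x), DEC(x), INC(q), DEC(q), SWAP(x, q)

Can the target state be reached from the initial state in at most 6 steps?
Yes

Path (4 steps): DEC(x) → DEC(x) → DEC(x) → INC(q)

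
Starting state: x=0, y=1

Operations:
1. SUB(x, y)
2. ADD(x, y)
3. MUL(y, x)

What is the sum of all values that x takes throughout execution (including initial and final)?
-1

Values of x at each step:
Initial: x = 0
After step 1: x = -1
After step 2: x = 0
After step 3: x = 0
Sum = 0 + -1 + 0 + 0 = -1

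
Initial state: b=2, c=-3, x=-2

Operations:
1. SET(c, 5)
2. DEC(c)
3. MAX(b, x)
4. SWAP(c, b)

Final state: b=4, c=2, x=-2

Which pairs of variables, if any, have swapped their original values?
None

Comparing initial and final values:
x: -2 → -2
b: 2 → 4
c: -3 → 2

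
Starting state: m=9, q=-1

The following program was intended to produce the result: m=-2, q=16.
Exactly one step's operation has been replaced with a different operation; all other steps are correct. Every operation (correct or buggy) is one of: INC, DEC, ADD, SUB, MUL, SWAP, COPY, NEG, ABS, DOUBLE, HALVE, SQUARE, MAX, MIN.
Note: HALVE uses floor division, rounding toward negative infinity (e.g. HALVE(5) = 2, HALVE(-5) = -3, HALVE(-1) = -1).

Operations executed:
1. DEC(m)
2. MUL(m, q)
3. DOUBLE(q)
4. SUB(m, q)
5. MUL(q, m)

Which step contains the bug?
Step 4

Trace with buggy code:
Initial: m=9, q=-1
After step 1: m=8, q=-1
After step 2: m=-8, q=-1
After step 3: m=-8, q=-2
After step 4: m=-6, q=-2
After step 5: m=-6, q=12
Actual final m=-6, q=12 ≠ expected m=-2, q=16.
Step 4 is the only position where a single-operation replacement can produce the expected result.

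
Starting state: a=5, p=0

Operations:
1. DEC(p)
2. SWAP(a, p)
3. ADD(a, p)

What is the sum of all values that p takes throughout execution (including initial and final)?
9

Values of p at each step:
Initial: p = 0
After step 1: p = -1
After step 2: p = 5
After step 3: p = 5
Sum = 0 + -1 + 5 + 5 = 9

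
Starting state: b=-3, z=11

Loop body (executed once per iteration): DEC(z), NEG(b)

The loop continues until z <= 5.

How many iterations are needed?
6

Tracing iterations:
Initial: b=-3, z=11
After iteration 1: b=3, z=10
After iteration 2: b=-3, z=9
After iteration 3: b=3, z=8
After iteration 4: b=-3, z=7
After iteration 5: b=3, z=6
After iteration 6: b=-3, z=5
z <= 5 now holds, so the loop exits after 6 iterations.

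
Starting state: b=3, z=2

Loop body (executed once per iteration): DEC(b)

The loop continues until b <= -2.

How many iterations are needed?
5

Tracing iterations:
Initial: b=3, z=2
After iteration 1: b=2, z=2
After iteration 2: b=1, z=2
After iteration 3: b=0, z=2
After iteration 4: b=-1, z=2
After iteration 5: b=-2, z=2
b <= -2 now holds, so the loop exits after 5 iterations.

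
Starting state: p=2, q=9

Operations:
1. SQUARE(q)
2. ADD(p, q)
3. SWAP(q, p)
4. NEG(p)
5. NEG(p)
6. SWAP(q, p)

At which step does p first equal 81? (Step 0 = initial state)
Step 3

Tracing p:
Initial: p = 2
After step 1: p = 2
After step 2: p = 83
After step 3: p = 81 ← first occurrence
After step 4: p = -81
After step 5: p = 81
After step 6: p = 83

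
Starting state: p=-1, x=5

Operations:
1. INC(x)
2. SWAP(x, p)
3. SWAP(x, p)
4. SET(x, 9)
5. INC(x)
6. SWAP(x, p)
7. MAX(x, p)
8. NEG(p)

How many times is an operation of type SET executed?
1

Counting SET operations:
Step 4: SET(x, 9) ← SET
Total: 1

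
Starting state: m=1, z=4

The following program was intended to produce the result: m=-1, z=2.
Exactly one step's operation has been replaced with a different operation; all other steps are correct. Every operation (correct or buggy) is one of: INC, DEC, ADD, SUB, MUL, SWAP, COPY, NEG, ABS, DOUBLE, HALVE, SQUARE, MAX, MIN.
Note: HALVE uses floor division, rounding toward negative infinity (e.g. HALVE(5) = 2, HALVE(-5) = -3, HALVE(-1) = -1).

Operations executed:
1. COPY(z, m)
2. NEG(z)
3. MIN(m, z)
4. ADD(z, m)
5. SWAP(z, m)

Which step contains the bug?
Step 5

Trace with buggy code:
Initial: m=1, z=4
After step 1: m=1, z=1
After step 2: m=1, z=-1
After step 3: m=-1, z=-1
After step 4: m=-1, z=-2
After step 5: m=-2, z=-1
Actual final m=-2, z=-1 ≠ expected m=-1, z=2.
Step 5 is the only position where a single-operation replacement can produce the expected result.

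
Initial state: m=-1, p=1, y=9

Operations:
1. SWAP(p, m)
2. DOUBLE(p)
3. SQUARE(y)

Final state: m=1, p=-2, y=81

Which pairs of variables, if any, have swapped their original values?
None

Comparing initial and final values:
p: 1 → -2
y: 9 → 81
m: -1 → 1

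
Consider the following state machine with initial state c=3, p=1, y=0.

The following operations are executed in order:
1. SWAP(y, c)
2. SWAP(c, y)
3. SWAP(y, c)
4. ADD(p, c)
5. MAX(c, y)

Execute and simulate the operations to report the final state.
{c: 3, p: 1, y: 3}

Step-by-step execution:
Initial: c=3, p=1, y=0
After step 1 (SWAP(y, c)): c=0, p=1, y=3
After step 2 (SWAP(c, y)): c=3, p=1, y=0
After step 3 (SWAP(y, c)): c=0, p=1, y=3
After step 4 (ADD(p, c)): c=0, p=1, y=3
After step 5 (MAX(c, y)): c=3, p=1, y=3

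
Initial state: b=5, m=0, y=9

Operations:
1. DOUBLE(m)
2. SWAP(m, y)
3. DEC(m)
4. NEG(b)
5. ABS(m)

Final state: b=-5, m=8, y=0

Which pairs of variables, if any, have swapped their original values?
None

Comparing initial and final values:
m: 0 → 8
b: 5 → -5
y: 9 → 0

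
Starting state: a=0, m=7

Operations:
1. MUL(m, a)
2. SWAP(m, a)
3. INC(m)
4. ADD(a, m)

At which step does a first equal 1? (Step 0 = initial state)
Step 4

Tracing a:
Initial: a = 0
After step 1: a = 0
After step 2: a = 0
After step 3: a = 0
After step 4: a = 1 ← first occurrence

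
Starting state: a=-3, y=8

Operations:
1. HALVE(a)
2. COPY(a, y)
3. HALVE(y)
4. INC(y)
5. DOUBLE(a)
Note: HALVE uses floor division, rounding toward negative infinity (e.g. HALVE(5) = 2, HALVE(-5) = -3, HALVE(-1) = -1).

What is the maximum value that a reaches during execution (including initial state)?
16

Values of a at each step:
Initial: a = -3
After step 1: a = -2
After step 2: a = 8
After step 3: a = 8
After step 4: a = 8
After step 5: a = 16 ← maximum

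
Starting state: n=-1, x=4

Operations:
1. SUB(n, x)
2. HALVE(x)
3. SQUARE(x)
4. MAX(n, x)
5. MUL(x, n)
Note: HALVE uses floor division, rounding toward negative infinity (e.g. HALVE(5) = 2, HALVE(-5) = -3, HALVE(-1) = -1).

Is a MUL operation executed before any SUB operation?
No

First MUL: step 5
First SUB: step 1
Since 5 > 1, SUB comes first.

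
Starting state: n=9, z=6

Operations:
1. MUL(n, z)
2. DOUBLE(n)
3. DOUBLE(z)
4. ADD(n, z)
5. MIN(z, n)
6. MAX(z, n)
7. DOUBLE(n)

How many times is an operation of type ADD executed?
1

Counting ADD operations:
Step 4: ADD(n, z) ← ADD
Total: 1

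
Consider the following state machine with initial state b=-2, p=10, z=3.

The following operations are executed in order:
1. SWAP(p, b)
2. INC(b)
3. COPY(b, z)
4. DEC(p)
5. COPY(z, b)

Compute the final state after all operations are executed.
{b: 3, p: -3, z: 3}

Step-by-step execution:
Initial: b=-2, p=10, z=3
After step 1 (SWAP(p, b)): b=10, p=-2, z=3
After step 2 (INC(b)): b=11, p=-2, z=3
After step 3 (COPY(b, z)): b=3, p=-2, z=3
After step 4 (DEC(p)): b=3, p=-3, z=3
After step 5 (COPY(z, b)): b=3, p=-3, z=3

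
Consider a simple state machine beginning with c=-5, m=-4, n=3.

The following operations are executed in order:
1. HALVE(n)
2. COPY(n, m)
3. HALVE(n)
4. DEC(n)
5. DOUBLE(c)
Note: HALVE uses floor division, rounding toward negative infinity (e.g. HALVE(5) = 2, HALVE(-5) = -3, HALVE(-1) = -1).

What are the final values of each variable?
{c: -10, m: -4, n: -3}

Step-by-step execution:
Initial: c=-5, m=-4, n=3
After step 1 (HALVE(n)): c=-5, m=-4, n=1
After step 2 (COPY(n, m)): c=-5, m=-4, n=-4
After step 3 (HALVE(n)): c=-5, m=-4, n=-2
After step 4 (DEC(n)): c=-5, m=-4, n=-3
After step 5 (DOUBLE(c)): c=-10, m=-4, n=-3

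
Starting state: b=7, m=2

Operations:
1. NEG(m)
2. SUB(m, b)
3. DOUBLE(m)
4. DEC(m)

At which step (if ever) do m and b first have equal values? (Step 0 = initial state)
Never

m and b never become equal during execution.

Comparing values at each step:
Initial: m=2, b=7
After step 1: m=-2, b=7
After step 2: m=-9, b=7
After step 3: m=-18, b=7
After step 4: m=-19, b=7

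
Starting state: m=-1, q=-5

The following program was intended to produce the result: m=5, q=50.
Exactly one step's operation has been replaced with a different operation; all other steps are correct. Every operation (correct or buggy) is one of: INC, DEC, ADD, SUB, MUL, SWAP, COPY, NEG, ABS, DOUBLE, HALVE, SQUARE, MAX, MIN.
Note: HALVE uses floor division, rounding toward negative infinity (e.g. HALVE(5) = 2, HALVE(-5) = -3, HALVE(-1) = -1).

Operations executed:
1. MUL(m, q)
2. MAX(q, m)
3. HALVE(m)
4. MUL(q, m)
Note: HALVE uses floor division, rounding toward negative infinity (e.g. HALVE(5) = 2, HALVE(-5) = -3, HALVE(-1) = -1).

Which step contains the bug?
Step 3

Trace with buggy code:
Initial: m=-1, q=-5
After step 1: m=5, q=-5
After step 2: m=5, q=5
After step 3: m=2, q=5
After step 4: m=2, q=10
Actual final m=2, q=10 ≠ expected m=5, q=50.
Step 3 is the only position where a single-operation replacement can produce the expected result.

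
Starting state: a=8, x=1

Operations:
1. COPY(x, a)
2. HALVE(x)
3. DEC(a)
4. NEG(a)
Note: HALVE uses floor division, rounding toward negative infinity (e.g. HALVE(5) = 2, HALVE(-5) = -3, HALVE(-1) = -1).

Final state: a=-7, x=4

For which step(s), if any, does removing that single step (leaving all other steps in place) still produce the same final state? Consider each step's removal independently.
None - removing any single step changes the final result

Testing removal of each single step:
Without step 1: final = a=-7, x=0 (different)
Without step 2: final = a=-7, x=8 (different)
Without step 3: final = a=-8, x=4 (different)
Without step 4: final = a=7, x=4 (different)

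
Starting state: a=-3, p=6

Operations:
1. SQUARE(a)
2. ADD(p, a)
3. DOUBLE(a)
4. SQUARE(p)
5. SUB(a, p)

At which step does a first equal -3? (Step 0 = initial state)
Step 0

Tracing a:
Initial: a = -3 ← first occurrence
After step 1: a = 9
After step 2: a = 9
After step 3: a = 18
After step 4: a = 18
After step 5: a = -207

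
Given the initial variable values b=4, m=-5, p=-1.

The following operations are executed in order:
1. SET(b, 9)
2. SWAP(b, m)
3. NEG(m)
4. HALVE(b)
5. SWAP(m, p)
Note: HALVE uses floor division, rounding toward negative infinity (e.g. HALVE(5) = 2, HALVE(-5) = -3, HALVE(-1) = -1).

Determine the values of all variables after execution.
{b: -3, m: -1, p: -9}

Step-by-step execution:
Initial: b=4, m=-5, p=-1
After step 1 (SET(b, 9)): b=9, m=-5, p=-1
After step 2 (SWAP(b, m)): b=-5, m=9, p=-1
After step 3 (NEG(m)): b=-5, m=-9, p=-1
After step 4 (HALVE(b)): b=-3, m=-9, p=-1
After step 5 (SWAP(m, p)): b=-3, m=-1, p=-9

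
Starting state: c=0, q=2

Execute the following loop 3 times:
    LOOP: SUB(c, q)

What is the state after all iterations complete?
c=-6, q=2

Iteration trace:
Start: c=0, q=2
After iteration 1: c=-2, q=2
After iteration 2: c=-4, q=2
After iteration 3: c=-6, q=2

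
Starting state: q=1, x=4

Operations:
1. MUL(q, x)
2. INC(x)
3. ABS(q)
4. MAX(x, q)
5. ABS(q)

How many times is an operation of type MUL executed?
1

Counting MUL operations:
Step 1: MUL(q, x) ← MUL
Total: 1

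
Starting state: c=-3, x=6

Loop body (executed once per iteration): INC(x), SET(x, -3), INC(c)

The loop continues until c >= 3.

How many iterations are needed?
6

Tracing iterations:
Initial: c=-3, x=6
After iteration 1: c=-2, x=-3
After iteration 2: c=-1, x=-3
After iteration 3: c=0, x=-3
After iteration 4: c=1, x=-3
After iteration 5: c=2, x=-3
After iteration 6: c=3, x=-3
c >= 3 now holds, so the loop exits after 6 iterations.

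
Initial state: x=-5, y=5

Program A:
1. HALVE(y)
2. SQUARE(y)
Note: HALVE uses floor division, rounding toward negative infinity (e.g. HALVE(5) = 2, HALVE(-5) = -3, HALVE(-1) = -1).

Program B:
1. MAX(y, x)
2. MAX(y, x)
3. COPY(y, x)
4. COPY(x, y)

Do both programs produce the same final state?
No

Program A final state: x=-5, y=4
Program B final state: x=-5, y=-5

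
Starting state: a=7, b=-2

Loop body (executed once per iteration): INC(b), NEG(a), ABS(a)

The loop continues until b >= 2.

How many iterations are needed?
4

Tracing iterations:
Initial: a=7, b=-2
After iteration 1: a=7, b=-1
After iteration 2: a=7, b=0
After iteration 3: a=7, b=1
After iteration 4: a=7, b=2
b >= 2 now holds, so the loop exits after 4 iterations.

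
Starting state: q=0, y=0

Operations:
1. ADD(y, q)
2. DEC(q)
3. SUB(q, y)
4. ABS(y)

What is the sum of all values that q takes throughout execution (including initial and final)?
-3

Values of q at each step:
Initial: q = 0
After step 1: q = 0
After step 2: q = -1
After step 3: q = -1
After step 4: q = -1
Sum = 0 + 0 + -1 + -1 + -1 = -3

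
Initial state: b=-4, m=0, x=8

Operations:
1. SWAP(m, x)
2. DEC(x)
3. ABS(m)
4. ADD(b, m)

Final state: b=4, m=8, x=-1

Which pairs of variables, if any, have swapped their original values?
None

Comparing initial and final values:
b: -4 → 4
m: 0 → 8
x: 8 → -1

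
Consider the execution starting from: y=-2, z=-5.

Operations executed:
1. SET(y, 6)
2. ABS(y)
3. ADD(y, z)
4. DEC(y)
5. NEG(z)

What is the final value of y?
y = 0

Tracing execution:
Step 1: SET(y, 6) → y = 6
Step 2: ABS(y) → y = 6
Step 3: ADD(y, z) → y = 1
Step 4: DEC(y) → y = 0
Step 5: NEG(z) → y = 0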